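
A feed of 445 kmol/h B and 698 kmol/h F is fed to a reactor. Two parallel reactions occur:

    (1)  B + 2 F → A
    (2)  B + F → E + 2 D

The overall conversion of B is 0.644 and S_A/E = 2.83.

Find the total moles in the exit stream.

794 kmol/h

Conversion of B: B consumed = 0.644 × 445 = 286.6 kmol/h = 1ξ₁ + 1ξ₂.
Selectivity: 1ξ₁ / (1ξ₂) = 2.83 → ξ₁ = 2.83 ξ₂.
Substitute: (1·2.83 + 1) ξ₂ = 286.6 → ξ₂ = 74.83 kmol/h, ξ₁ = 211.8 kmol/h.
Outlet amounts (n = n₀ + Σ ν·ξ):
  B: 445 − 1(211.8) − 1(74.83) = 158.4
  F: 698 − 2(211.8) − 1(74.83) = 199.7
  A: 0 + 1(211.8) = 211.8
  E: 0 + 1(74.83) = 74.83
  D: 0 + 2(74.83) = 149.7
Total out = 158.4 + 199.7 + 211.8 + 74.83 + 149.7 = 794.3 kmol/h.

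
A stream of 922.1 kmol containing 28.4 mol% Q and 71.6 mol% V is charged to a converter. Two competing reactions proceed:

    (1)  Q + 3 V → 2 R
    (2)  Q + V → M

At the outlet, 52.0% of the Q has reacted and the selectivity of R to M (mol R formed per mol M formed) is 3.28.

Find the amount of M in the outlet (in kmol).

51.6 kmol

Conversion of Q: Q consumed = 0.52 × 261.9 = 136.2 kmol = 1ξ₁ + 1ξ₂.
Selectivity: 2ξ₁ / (1ξ₂) = 3.28 → ξ₁ = 1.64 ξ₂.
Substitute: (1·1.64 + 1) ξ₂ = 136.2 → ξ₂ = 51.58 kmol, ξ₁ = 84.59 kmol.
Outlet amounts (n = n₀ + Σ ν·ξ):
  Q: 261.9 − 1(84.59) − 1(51.58) = 125.7
  V: 660.2 − 3(84.59) − 1(51.58) = 354.9
  R: 0 + 2(84.59) = 169.2
  M: 0 + 1(51.58) = 51.58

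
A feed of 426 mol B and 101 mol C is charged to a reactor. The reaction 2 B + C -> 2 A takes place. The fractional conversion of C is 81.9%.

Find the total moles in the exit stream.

C reacted = 0.819 × 101 = 82.72 mol; ν_C = −1, so ξ = 82.72/1 = 82.72 mol.
Outlet amounts (n = n₀ + ν ξ):
  B: 426 − 2(82.72) = 260.6
  C: 101 − 1(82.72) = 18.28
  A: 0 + 2(82.72) = 165.4
Total out = 260.6 + 18.28 + 165.4 = 444.3 mol.

444 mol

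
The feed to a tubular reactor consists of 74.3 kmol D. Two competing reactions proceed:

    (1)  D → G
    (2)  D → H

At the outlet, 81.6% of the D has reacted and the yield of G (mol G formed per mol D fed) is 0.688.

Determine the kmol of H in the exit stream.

Yield of G: 1ξ₁ / 74.3 = 0.688 → ξ₁ = 51.12 kmol.
Conversion of D: 1ξ₁ + 1ξ₂ = 0.816 × 74.3 = 60.63 → ξ₂ = 9.51 kmol.
Outlet amounts (n = n₀ + Σ ν·ξ):
  D: 74.3 − 1(51.12) − 1(9.51) = 13.67
  G: 0 + 1(51.12) = 51.12
  H: 0 + 1(9.51) = 9.51

9.51 kmol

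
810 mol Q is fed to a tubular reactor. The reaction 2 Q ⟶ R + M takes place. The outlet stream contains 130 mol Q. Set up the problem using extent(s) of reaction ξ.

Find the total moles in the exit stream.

810 mol

For Q: n = n₀ − 2ξ → 130 = 810 − 2ξ, giving ξ = 340 mol.
Outlet amounts (n = n₀ + ν ξ):
  Q: 810 − 2(340) = 130
  R: 0 + 1(340) = 340
  M: 0 + 1(340) = 340
Total out = 130 + 340 + 340 = 810 mol.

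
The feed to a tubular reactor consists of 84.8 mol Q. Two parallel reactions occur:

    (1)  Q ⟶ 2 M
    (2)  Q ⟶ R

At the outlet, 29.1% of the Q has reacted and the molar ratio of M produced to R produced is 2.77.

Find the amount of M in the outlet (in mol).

Conversion of Q: Q consumed = 0.291 × 84.8 = 24.68 mol = 1ξ₁ + 1ξ₂.
Selectivity: 2ξ₁ / (1ξ₂) = 2.77 → ξ₁ = 1.385 ξ₂.
Substitute: (1·1.385 + 1) ξ₂ = 24.68 → ξ₂ = 10.35 mol, ξ₁ = 14.33 mol.
Outlet amounts (n = n₀ + Σ ν·ξ):
  Q: 84.8 − 1(14.33) − 1(10.35) = 60.12
  M: 0 + 2(14.33) = 28.66
  R: 0 + 1(10.35) = 10.35

28.7 mol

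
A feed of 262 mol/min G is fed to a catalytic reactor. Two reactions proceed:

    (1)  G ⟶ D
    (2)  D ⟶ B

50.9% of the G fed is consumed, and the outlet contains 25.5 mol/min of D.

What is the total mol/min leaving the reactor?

Conversion of G: G consumed = 1ξ₁ = 0.509 × 262 → ξ₁ = 133.4 mol/min.
D balance: n_D = 0 + 1ξ₁ − 1ξ₂ = 25.5 → ξ₂ = (1·133.4 − 25.5)/1 = 107.9 mol/min.
Outlet amounts (n = n₀ + Σ ν·ξ):
  G: 262 − 1(133.4) = 128.6
  D: 0 + 1(133.4) − 1(107.9) = 25.5
  B: 0 + 1(107.9) = 107.9
Total out = 128.6 + 25.5 + 107.9 = 262 mol/min.

262 mol/min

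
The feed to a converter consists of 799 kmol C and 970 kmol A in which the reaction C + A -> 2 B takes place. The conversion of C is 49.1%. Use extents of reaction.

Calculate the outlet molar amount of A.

578 kmol

C reacted = 0.491 × 799 = 392.3 kmol; ν_C = −1, so ξ = 392.3/1 = 392.3 kmol.
Outlet amounts (n = n₀ + ν ξ):
  C: 799 − 1(392.3) = 406.7
  A: 970 − 1(392.3) = 577.7
  B: 0 + 2(392.3) = 784.6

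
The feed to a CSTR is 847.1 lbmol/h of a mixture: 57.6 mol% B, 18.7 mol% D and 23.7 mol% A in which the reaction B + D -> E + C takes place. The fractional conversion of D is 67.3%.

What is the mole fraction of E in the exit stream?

0.126

D reacted = 0.673 × 158.4 = 106.6 lbmol/h; ν_D = −1, so ξ = 106.6/1 = 106.6 lbmol/h.
Outlet amounts (n = n₀ + ν ξ):
  B: 487.9 − 1(106.6) = 381.3
  D: 158.4 − 1(106.6) = 51.8
  E: 0 + 1(106.6) = 106.6
  C: 0 + 1(106.6) = 106.6
  A: 200.8 (inert)
Total out = 847.1 lbmol/h; y_E = 106.6 / 847.1 = 0.1259.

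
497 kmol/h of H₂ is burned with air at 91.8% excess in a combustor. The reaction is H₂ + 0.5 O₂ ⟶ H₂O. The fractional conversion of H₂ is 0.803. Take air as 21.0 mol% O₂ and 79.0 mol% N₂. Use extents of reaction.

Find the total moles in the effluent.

2570 kmol/h

Stoichiometric O₂ = 0.5 × 497 = 248.5 kmol/h; O₂ fed = 248.5 × 1.918 = 476.6 kmol/h.
N₂ fed = 476.6 × 79/21 = 1793 kmol/h.
Fuel reacted = 0.803 × 497 → ξ = 399.1 kmol/h.
Outlet (n = n₀ + ν ξ):
  H₂: 497 − 1(399.1) = 97.91
  O₂: 476.6 − 0.5(399.1) = 277.1
  N₂: 1793 (inert)
  H₂O: 0 + 1(399.1) = 399.1
Total out = 97.91 + 277.1 + 1793 + 399.1 = 2567 kmol/h.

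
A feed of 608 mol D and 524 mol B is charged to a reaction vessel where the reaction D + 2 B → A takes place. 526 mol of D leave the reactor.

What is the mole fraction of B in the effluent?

0.372

For D: n = n₀ − 1ξ → 526 = 608 − 1ξ, giving ξ = 82 mol.
Outlet amounts (n = n₀ + ν ξ):
  D: 608 − 1(82) = 526
  B: 524 − 2(82) = 360
  A: 0 + 1(82) = 82
Total out = 968 mol; y_B = 360 / 968 = 0.3719.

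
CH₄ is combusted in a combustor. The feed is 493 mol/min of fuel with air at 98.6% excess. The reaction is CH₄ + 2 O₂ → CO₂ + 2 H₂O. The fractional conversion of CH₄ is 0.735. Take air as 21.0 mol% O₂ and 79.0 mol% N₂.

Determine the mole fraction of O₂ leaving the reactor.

Stoichiometric O₂ = 2 × 493 = 986 mol/min; O₂ fed = 986 × 1.986 = 1958 mol/min.
N₂ fed = 1958 × 79/21 = 7367 mol/min.
Fuel reacted = 0.735 × 493 → ξ = 362.4 mol/min.
Outlet (n = n₀ + ν ξ):
  CH₄: 493 − 1(362.4) = 130.6
  O₂: 1958 − 2(362.4) = 1233
  N₂: 7367 (inert)
  CO₂: 0 + 1(362.4) = 362.4
  H₂O: 0 + 2(362.4) = 724.7
Total out = 9818 mol/min; y_O₂ = 1233 / 9818 = 0.1256.

0.126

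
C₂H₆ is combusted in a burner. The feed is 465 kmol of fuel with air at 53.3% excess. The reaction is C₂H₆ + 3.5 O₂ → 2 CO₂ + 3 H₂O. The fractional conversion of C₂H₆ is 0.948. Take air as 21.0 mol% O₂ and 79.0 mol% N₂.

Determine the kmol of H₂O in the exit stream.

Stoichiometric O₂ = 3.5 × 465 = 1628 kmol; O₂ fed = 1628 × 1.533 = 2495 kmol.
N₂ fed = 2495 × 79/21 = 9386 kmol.
Fuel reacted = 0.948 × 465 → ξ = 440.8 kmol.
Outlet (n = n₀ + ν ξ):
  C₂H₆: 465 − 1(440.8) = 24.18
  O₂: 2495 − 3.5(440.8) = 952.1
  N₂: 9386 (inert)
  CO₂: 0 + 2(440.8) = 881.6
  H₂O: 0 + 3(440.8) = 1322

1320 kmol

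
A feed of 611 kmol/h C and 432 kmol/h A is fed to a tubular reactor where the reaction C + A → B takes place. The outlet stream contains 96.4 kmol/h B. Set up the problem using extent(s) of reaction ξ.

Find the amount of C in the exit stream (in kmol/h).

515 kmol/h

For B: n = n₀ + 1ξ → 96.4 = 0 + 1ξ, giving ξ = 96.4 kmol/h.
Outlet amounts (n = n₀ + ν ξ):
  C: 611 − 1(96.4) = 514.6
  A: 432 − 1(96.4) = 335.6
  B: 0 + 1(96.4) = 96.4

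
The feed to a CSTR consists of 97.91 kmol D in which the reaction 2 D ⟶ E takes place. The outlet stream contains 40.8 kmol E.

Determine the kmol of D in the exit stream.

For E: n = n₀ + 1ξ → 40.8 = 0 + 1ξ, giving ξ = 40.8 kmol.
Outlet amounts (n = n₀ + ν ξ):
  D: 97.91 − 2(40.8) = 16.31
  E: 0 + 1(40.8) = 40.8

16.3 kmol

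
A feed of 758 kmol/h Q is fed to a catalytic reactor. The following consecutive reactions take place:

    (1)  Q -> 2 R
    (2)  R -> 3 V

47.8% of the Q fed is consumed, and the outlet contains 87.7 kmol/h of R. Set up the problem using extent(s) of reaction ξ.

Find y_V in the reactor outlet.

0.798

Conversion of Q: Q consumed = 1ξ₁ = 0.478 × 758 → ξ₁ = 362.3 kmol/h.
R balance: n_R = 0 + 2ξ₁ − 1ξ₂ = 87.7 → ξ₂ = (2·362.3 − 87.7)/1 = 636.9 kmol/h.
Outlet amounts (n = n₀ + Σ ν·ξ):
  Q: 758 − 1(362.3) = 395.7
  R: 0 + 2(362.3) − 1(636.9) = 87.7
  V: 0 + 3(636.9) = 1911
Total out = 2394 kmol/h; y_V = 1911 / 2394 = 0.7981.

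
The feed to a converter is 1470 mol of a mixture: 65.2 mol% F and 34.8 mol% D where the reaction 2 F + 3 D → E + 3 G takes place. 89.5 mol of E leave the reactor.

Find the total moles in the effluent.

For E: n = n₀ + 1ξ → 89.5 = 0 + 1ξ, giving ξ = 89.5 mol.
Outlet amounts (n = n₀ + ν ξ):
  F: 958.4 − 2(89.5) = 779.4
  D: 511.6 − 3(89.5) = 243.1
  E: 0 + 1(89.5) = 89.5
  G: 0 + 3(89.5) = 268.5
Total out = 779.4 + 243.1 + 89.5 + 268.5 = 1380 mol.

1380 mol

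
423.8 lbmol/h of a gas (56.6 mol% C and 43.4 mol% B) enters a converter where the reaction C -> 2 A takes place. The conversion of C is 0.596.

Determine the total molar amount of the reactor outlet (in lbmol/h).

567 lbmol/h

C reacted = 0.596 × 239.9 = 143 lbmol/h; ν_C = −1, so ξ = 143/1 = 143 lbmol/h.
Outlet amounts (n = n₀ + ν ξ):
  C: 239.9 − 1(143) = 96.91
  A: 0 + 2(143) = 285.9
  B: 183.9 (inert)
Total out = 96.91 + 285.9 + 183.9 = 566.8 lbmol/h.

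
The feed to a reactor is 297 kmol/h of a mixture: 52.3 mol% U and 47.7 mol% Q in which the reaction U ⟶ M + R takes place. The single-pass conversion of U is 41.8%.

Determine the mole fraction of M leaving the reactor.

U reacted = 0.418 × 155.3 = 64.93 kmol/h; ν_U = −1, so ξ = 64.93/1 = 64.93 kmol/h.
Outlet amounts (n = n₀ + ν ξ):
  U: 155.3 − 1(64.93) = 90.4
  M: 0 + 1(64.93) = 64.93
  R: 0 + 1(64.93) = 64.93
  Q: 141.7 (inert)
Total out = 361.9 kmol/h; y_M = 64.93 / 361.9 = 0.1794.

0.179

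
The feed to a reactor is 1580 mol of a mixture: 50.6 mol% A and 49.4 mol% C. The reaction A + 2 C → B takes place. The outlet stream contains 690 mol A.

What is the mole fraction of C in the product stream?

For A: n = n₀ − 1ξ → 690 = 799.5 − 1ξ, giving ξ = 109.5 mol.
Outlet amounts (n = n₀ + ν ξ):
  A: 799.5 − 1(109.5) = 690
  C: 780.5 − 2(109.5) = 561.6
  B: 0 + 1(109.5) = 109.5
Total out = 1361 mol; y_C = 561.6 / 1361 = 0.4126.

0.413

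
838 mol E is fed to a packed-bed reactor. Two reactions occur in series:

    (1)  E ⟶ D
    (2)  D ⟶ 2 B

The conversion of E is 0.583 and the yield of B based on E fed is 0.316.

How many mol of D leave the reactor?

Conversion of E: E consumed = 1ξ₁ = 0.583 × 838 → ξ₁ = 488.6 mol.
Yield of B: 2ξ₂ / 838 = 0.316 → ξ₂ = 132.4 mol.
Outlet amounts (n = n₀ + Σ ν·ξ):
  E: 838 − 1(488.6) = 349.4
  D: 0 + 1(488.6) − 1(132.4) = 356.1
  B: 0 + 2(132.4) = 264.8

356 mol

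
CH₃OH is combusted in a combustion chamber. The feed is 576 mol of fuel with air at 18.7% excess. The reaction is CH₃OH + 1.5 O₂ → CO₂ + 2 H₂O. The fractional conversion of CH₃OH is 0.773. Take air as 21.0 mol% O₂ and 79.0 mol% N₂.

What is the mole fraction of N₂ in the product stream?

0.679

Stoichiometric O₂ = 1.5 × 576 = 864 mol; O₂ fed = 864 × 1.187 = 1026 mol.
N₂ fed = 1026 × 79/21 = 3858 mol.
Fuel reacted = 0.773 × 576 → ξ = 445.2 mol.
Outlet (n = n₀ + ν ξ):
  CH₃OH: 576 − 1(445.2) = 130.8
  O₂: 1026 − 1.5(445.2) = 357.7
  N₂: 3858 (inert)
  CO₂: 0 + 1(445.2) = 445.2
  H₂O: 0 + 2(445.2) = 890.5
Total out = 5682 mol; y_N₂ = 3858 / 5682 = 0.679.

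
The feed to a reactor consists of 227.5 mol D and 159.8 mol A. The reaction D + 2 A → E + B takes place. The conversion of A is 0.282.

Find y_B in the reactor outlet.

A reacted = 0.282 × 159.8 = 45.06 mol; ν_A = −2, so ξ = 45.06/2 = 22.53 mol.
Outlet amounts (n = n₀ + ν ξ):
  D: 227.5 − 1(22.53) = 205
  A: 159.8 − 2(22.53) = 114.7
  E: 0 + 1(22.53) = 22.53
  B: 0 + 1(22.53) = 22.53
Total out = 364.8 mol; y_B = 22.53 / 364.8 = 0.06177.

0.0618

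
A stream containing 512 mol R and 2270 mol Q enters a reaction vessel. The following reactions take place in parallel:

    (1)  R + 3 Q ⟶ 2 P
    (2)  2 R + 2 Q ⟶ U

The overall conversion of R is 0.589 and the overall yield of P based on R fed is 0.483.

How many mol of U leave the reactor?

89 mol

Yield of P: 2ξ₁ / 512 = 0.483 → ξ₁ = 123.6 mol.
Conversion of R: 1ξ₁ + 2ξ₂ = 0.589 × 512 = 301.6 → ξ₂ = 88.96 mol.
Outlet amounts (n = n₀ + Σ ν·ξ):
  R: 512 − 1(123.6) − 2(88.96) = 210.4
  Q: 2270 − 3(123.6) − 2(88.96) = 1721
  P: 0 + 2(123.6) = 247.3
  U: 0 + 1(88.96) = 88.96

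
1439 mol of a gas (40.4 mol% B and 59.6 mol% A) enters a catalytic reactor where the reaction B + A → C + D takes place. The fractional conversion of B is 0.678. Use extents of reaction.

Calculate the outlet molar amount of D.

B reacted = 0.678 × 581.4 = 394.2 mol; ν_B = −1, so ξ = 394.2/1 = 394.2 mol.
Outlet amounts (n = n₀ + ν ξ):
  B: 581.4 − 1(394.2) = 187.2
  A: 857.6 − 1(394.2) = 463.5
  C: 0 + 1(394.2) = 394.2
  D: 0 + 1(394.2) = 394.2

394 mol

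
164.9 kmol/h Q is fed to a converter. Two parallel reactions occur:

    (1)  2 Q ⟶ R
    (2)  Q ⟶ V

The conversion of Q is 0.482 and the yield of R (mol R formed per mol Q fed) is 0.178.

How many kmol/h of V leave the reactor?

20.8 kmol/h

Yield of R: 1ξ₁ / 164.9 = 0.178 → ξ₁ = 29.35 kmol/h.
Conversion of Q: 2ξ₁ + 1ξ₂ = 0.482 × 164.9 = 79.48 → ξ₂ = 20.78 kmol/h.
Outlet amounts (n = n₀ + Σ ν·ξ):
  Q: 164.9 − 2(29.35) − 1(20.78) = 85.42
  R: 0 + 1(29.35) = 29.35
  V: 0 + 1(20.78) = 20.78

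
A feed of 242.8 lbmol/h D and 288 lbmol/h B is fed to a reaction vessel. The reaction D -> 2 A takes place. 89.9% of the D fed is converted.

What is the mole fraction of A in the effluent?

0.583

D reacted = 0.899 × 242.8 = 218.3 lbmol/h; ν_D = −1, so ξ = 218.3/1 = 218.3 lbmol/h.
Outlet amounts (n = n₀ + ν ξ):
  D: 242.8 − 1(218.3) = 24.52
  A: 0 + 2(218.3) = 436.6
  B: 288 (inert)
Total out = 749.1 lbmol/h; y_A = 436.6 / 749.1 = 0.5828.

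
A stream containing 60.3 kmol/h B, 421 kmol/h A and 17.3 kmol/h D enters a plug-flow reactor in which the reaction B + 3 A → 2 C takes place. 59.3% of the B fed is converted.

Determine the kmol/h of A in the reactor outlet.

B reacted = 0.593 × 60.3 = 35.76 kmol/h; ν_B = −1, so ξ = 35.76/1 = 35.76 kmol/h.
Outlet amounts (n = n₀ + ν ξ):
  B: 60.3 − 1(35.76) = 24.54
  A: 421 − 3(35.76) = 313.7
  C: 0 + 2(35.76) = 71.52
  D: 17.3 (inert)

314 kmol/h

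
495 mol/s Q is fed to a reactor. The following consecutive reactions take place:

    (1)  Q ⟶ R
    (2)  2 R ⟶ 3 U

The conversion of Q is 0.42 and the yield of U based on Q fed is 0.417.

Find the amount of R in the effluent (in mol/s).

Conversion of Q: Q consumed = 1ξ₁ = 0.42 × 495 → ξ₁ = 207.9 mol/s.
Yield of U: 3ξ₂ / 495 = 0.417 → ξ₂ = 68.8 mol/s.
Outlet amounts (n = n₀ + Σ ν·ξ):
  Q: 495 − 1(207.9) = 287.1
  R: 0 + 1(207.9) − 2(68.8) = 70.29
  U: 0 + 3(68.8) = 206.4

70.3 mol/s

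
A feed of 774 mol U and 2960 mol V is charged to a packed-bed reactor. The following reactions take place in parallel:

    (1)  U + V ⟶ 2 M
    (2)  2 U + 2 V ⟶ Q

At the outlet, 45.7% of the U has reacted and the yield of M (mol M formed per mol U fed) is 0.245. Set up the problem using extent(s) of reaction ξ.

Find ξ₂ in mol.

Yield of M: 2ξ₁ / 774 = 0.245 → ξ₁ = 94.81 mol.
Conversion of U: 1ξ₁ + 2ξ₂ = 0.457 × 774 = 353.7 → ξ₂ = 129.5 mol.
Outlet amounts (n = n₀ + Σ ν·ξ):
  U: 774 − 1(94.81) − 2(129.5) = 420.3
  V: 2960 − 1(94.81) − 2(129.5) = 2606
  M: 0 + 2(94.81) = 189.6
  Q: 0 + 1(129.5) = 129.5

ξ₂ = 129 mol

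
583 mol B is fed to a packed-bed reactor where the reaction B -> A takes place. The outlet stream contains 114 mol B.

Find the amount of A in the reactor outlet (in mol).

469 mol

For B: n = n₀ − 1ξ → 114 = 583 − 1ξ, giving ξ = 469 mol.
Outlet amounts (n = n₀ + ν ξ):
  B: 583 − 1(469) = 114
  A: 0 + 1(469) = 469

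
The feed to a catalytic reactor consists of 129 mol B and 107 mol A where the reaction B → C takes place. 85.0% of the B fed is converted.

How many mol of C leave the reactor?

110 mol

B reacted = 0.85 × 129 = 109.6 mol; ν_B = −1, so ξ = 109.6/1 = 109.6 mol.
Outlet amounts (n = n₀ + ν ξ):
  B: 129 − 1(109.6) = 19.35
  C: 0 + 1(109.6) = 109.6
  A: 107 (inert)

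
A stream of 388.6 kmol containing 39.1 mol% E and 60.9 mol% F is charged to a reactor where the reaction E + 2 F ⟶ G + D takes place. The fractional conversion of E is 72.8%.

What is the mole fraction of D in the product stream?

E reacted = 0.728 × 151.9 = 110.6 kmol; ν_E = −1, so ξ = 110.6/1 = 110.6 kmol.
Outlet amounts (n = n₀ + ν ξ):
  E: 151.9 − 1(110.6) = 41.33
  F: 236.7 − 2(110.6) = 15.43
  G: 0 + 1(110.6) = 110.6
  D: 0 + 1(110.6) = 110.6
Total out = 278 kmol; y_D = 110.6 / 278 = 0.3979.

0.398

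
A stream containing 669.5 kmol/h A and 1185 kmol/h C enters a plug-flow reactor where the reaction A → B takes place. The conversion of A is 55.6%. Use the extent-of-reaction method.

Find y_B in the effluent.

0.201

A reacted = 0.556 × 669.5 = 372.2 kmol/h; ν_A = −1, so ξ = 372.2/1 = 372.2 kmol/h.
Outlet amounts (n = n₀ + ν ξ):
  A: 669.5 − 1(372.2) = 297.3
  B: 0 + 1(372.2) = 372.2
  C: 1185 (inert)
Total out = 1854 kmol/h; y_B = 372.2 / 1854 = 0.2007.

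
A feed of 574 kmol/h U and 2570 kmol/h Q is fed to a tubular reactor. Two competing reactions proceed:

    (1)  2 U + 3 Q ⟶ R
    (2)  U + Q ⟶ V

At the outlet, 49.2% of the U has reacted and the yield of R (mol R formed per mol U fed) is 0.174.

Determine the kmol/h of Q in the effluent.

2190 kmol/h

Yield of R: 1ξ₁ / 574 = 0.174 → ξ₁ = 99.88 kmol/h.
Conversion of U: 2ξ₁ + 1ξ₂ = 0.492 × 574 = 282.4 → ξ₂ = 82.66 kmol/h.
Outlet amounts (n = n₀ + Σ ν·ξ):
  U: 574 − 2(99.88) − 1(82.66) = 291.6
  Q: 2570 − 3(99.88) − 1(82.66) = 2188
  R: 0 + 1(99.88) = 99.88
  V: 0 + 1(82.66) = 82.66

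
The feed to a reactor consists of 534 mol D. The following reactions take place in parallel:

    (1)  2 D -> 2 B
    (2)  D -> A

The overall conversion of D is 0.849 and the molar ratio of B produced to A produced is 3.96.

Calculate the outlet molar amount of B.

362 mol

Conversion of D: D consumed = 0.849 × 534 = 453.4 mol = 2ξ₁ + 1ξ₂.
Selectivity: 2ξ₁ / (1ξ₂) = 3.96 → ξ₁ = 1.98 ξ₂.
Substitute: (2·1.98 + 1) ξ₂ = 453.4 → ξ₂ = 91.4 mol, ξ₁ = 181 mol.
Outlet amounts (n = n₀ + Σ ν·ξ):
  D: 534 − 2(181) − 1(91.4) = 80.63
  B: 0 + 2(181) = 362
  A: 0 + 1(91.4) = 91.4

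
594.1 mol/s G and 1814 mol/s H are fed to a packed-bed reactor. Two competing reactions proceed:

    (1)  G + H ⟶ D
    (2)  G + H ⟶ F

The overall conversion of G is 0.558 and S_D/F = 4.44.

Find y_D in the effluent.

0.13

Conversion of G: G consumed = 0.558 × 594.1 = 331.5 mol/s = 1ξ₁ + 1ξ₂.
Selectivity: 1ξ₁ / (1ξ₂) = 4.44 → ξ₁ = 4.44 ξ₂.
Substitute: (1·4.44 + 1) ξ₂ = 331.5 → ξ₂ = 60.94 mol/s, ξ₁ = 270.6 mol/s.
Outlet amounts (n = n₀ + Σ ν·ξ):
  G: 594.1 − 1(270.6) − 1(60.94) = 262.6
  H: 1814 − 1(270.6) − 1(60.94) = 1482
  D: 0 + 1(270.6) = 270.6
  F: 0 + 1(60.94) = 60.94
Total out = 2077 mol/s; y_D = 270.6 / 2077 = 0.1303.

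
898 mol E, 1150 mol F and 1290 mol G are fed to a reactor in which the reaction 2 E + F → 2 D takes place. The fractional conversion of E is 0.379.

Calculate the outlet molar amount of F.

980 mol

E reacted = 0.379 × 898 = 340.3 mol; ν_E = −2, so ξ = 340.3/2 = 170.2 mol.
Outlet amounts (n = n₀ + ν ξ):
  E: 898 − 2(170.2) = 557.7
  F: 1150 − 1(170.2) = 979.8
  D: 0 + 2(170.2) = 340.3
  G: 1290 (inert)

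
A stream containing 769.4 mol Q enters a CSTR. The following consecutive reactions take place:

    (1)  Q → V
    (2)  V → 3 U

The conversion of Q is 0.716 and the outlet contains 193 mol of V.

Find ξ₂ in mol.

ξ₂ = 358 mol

Conversion of Q: Q consumed = 1ξ₁ = 0.716 × 769.4 → ξ₁ = 550.9 mol.
V balance: n_V = 0 + 1ξ₁ − 1ξ₂ = 193 → ξ₂ = (1·550.9 − 193)/1 = 357.9 mol.
Outlet amounts (n = n₀ + Σ ν·ξ):
  Q: 769.4 − 1(550.9) = 218.5
  V: 0 + 1(550.9) − 1(357.9) = 193
  U: 0 + 3(357.9) = 1074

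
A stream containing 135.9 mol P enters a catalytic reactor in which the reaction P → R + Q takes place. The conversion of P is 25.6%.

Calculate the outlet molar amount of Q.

34.8 mol

P reacted = 0.256 × 135.9 = 34.79 mol; ν_P = −1, so ξ = 34.79/1 = 34.79 mol.
Outlet amounts (n = n₀ + ν ξ):
  P: 135.9 − 1(34.79) = 101.1
  R: 0 + 1(34.79) = 34.79
  Q: 0 + 1(34.79) = 34.79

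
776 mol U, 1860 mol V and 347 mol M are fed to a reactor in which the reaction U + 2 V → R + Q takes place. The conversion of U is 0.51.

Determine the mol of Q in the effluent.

U reacted = 0.51 × 776 = 395.8 mol; ν_U = −1, so ξ = 395.8/1 = 395.8 mol.
Outlet amounts (n = n₀ + ν ξ):
  U: 776 − 1(395.8) = 380.2
  V: 1860 − 2(395.8) = 1068
  R: 0 + 1(395.8) = 395.8
  Q: 0 + 1(395.8) = 395.8
  M: 347 (inert)

396 mol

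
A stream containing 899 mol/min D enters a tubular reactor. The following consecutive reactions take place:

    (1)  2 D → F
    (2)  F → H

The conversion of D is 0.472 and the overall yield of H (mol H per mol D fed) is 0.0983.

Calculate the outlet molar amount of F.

Conversion of D: D consumed = 2ξ₁ = 0.472 × 899 → ξ₁ = 212.2 mol/min.
Yield of H: 1ξ₂ / 899 = 0.0983 → ξ₂ = 88.37 mol/min.
Outlet amounts (n = n₀ + Σ ν·ξ):
  D: 899 − 2(212.2) = 474.7
  F: 0 + 1(212.2) − 1(88.37) = 123.8
  H: 0 + 1(88.37) = 88.37

124 mol/min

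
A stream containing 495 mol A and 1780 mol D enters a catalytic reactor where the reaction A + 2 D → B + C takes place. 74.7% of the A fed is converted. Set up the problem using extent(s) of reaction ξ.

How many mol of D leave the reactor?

1040 mol

A reacted = 0.747 × 495 = 369.8 mol; ν_A = −1, so ξ = 369.8/1 = 369.8 mol.
Outlet amounts (n = n₀ + ν ξ):
  A: 495 − 1(369.8) = 125.2
  D: 1780 − 2(369.8) = 1040
  B: 0 + 1(369.8) = 369.8
  C: 0 + 1(369.8) = 369.8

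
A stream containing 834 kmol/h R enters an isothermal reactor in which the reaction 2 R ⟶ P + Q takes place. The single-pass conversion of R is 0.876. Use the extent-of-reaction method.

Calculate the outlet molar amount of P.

R reacted = 0.876 × 834 = 730.6 kmol/h; ν_R = −2, so ξ = 730.6/2 = 365.3 kmol/h.
Outlet amounts (n = n₀ + ν ξ):
  R: 834 − 2(365.3) = 103.4
  P: 0 + 1(365.3) = 365.3
  Q: 0 + 1(365.3) = 365.3

365 kmol/h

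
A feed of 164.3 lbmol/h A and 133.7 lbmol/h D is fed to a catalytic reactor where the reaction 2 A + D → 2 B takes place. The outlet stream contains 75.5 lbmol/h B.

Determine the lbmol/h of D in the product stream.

95.9 lbmol/h

For B: n = n₀ + 2ξ → 75.5 = 0 + 2ξ, giving ξ = 37.75 lbmol/h.
Outlet amounts (n = n₀ + ν ξ):
  A: 164.3 − 2(37.75) = 88.8
  D: 133.7 − 1(37.75) = 95.95
  B: 0 + 2(37.75) = 75.5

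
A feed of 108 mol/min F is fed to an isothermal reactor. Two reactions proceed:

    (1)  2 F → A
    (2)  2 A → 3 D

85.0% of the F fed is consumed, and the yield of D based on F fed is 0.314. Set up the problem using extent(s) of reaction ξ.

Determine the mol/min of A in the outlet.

23.3 mol/min

Conversion of F: F consumed = 2ξ₁ = 0.85 × 108 → ξ₁ = 45.9 mol/min.
Yield of D: 3ξ₂ / 108 = 0.314 → ξ₂ = 11.3 mol/min.
Outlet amounts (n = n₀ + Σ ν·ξ):
  F: 108 − 2(45.9) = 16.2
  A: 0 + 1(45.9) − 2(11.3) = 23.29
  D: 0 + 3(11.3) = 33.91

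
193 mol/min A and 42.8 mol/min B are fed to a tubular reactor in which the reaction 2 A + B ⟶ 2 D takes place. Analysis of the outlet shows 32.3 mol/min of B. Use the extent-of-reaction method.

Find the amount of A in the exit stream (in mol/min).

For B: n = n₀ − 1ξ → 32.3 = 42.8 − 1ξ, giving ξ = 10.5 mol/min.
Outlet amounts (n = n₀ + ν ξ):
  A: 193 − 2(10.5) = 172
  B: 42.8 − 1(10.5) = 32.3
  D: 0 + 2(10.5) = 21

172 mol/min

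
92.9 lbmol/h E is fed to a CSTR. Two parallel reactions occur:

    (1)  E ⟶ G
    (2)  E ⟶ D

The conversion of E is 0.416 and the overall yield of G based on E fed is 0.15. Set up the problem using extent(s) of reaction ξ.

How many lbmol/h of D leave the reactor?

24.7 lbmol/h

Yield of G: 1ξ₁ / 92.9 = 0.15 → ξ₁ = 13.94 lbmol/h.
Conversion of E: 1ξ₁ + 1ξ₂ = 0.416 × 92.9 = 38.65 → ξ₂ = 24.71 lbmol/h.
Outlet amounts (n = n₀ + Σ ν·ξ):
  E: 92.9 − 1(13.94) − 1(24.71) = 54.25
  G: 0 + 1(13.94) = 13.94
  D: 0 + 1(24.71) = 24.71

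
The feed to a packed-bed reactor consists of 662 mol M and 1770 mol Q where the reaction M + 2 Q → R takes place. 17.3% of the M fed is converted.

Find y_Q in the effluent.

M reacted = 0.173 × 662 = 114.5 mol; ν_M = −1, so ξ = 114.5/1 = 114.5 mol.
Outlet amounts (n = n₀ + ν ξ):
  M: 662 − 1(114.5) = 547.5
  Q: 1770 − 2(114.5) = 1541
  R: 0 + 1(114.5) = 114.5
Total out = 2203 mol; y_Q = 1541 / 2203 = 0.6995.

0.699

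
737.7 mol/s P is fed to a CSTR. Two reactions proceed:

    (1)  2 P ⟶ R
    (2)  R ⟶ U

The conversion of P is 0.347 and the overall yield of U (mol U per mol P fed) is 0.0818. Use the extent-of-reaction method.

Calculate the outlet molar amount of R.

67.6 mol/s

Conversion of P: P consumed = 2ξ₁ = 0.347 × 737.7 → ξ₁ = 128 mol/s.
Yield of U: 1ξ₂ / 737.7 = 0.0818 → ξ₂ = 60.34 mol/s.
Outlet amounts (n = n₀ + Σ ν·ξ):
  P: 737.7 − 2(128) = 481.7
  R: 0 + 1(128) − 1(60.34) = 67.65
  U: 0 + 1(60.34) = 60.34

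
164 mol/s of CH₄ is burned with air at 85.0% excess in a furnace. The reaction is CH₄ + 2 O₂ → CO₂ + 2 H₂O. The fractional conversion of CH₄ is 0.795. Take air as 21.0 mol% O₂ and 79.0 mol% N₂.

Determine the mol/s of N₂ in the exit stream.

Stoichiometric O₂ = 2 × 164 = 328 mol/s; O₂ fed = 328 × 1.850 = 606.8 mol/s.
N₂ fed = 606.8 × 79/21 = 2283 mol/s.
Fuel reacted = 0.795 × 164 → ξ = 130.4 mol/s.
Outlet (n = n₀ + ν ξ):
  CH₄: 164 − 1(130.4) = 33.62
  O₂: 606.8 − 2(130.4) = 346
  N₂: 2283 (inert)
  CO₂: 0 + 1(130.4) = 130.4
  H₂O: 0 + 2(130.4) = 260.8

2280 mol/s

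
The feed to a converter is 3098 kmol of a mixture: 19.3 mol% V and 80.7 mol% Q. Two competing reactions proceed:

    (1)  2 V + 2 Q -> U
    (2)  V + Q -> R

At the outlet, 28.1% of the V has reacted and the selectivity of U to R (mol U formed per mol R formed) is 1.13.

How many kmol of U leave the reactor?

Conversion of V: V consumed = 0.281 × 597.9 = 168 kmol = 2ξ₁ + 1ξ₂.
Selectivity: 1ξ₁ / (1ξ₂) = 1.13 → ξ₁ = 1.13 ξ₂.
Substitute: (2·1.13 + 1) ξ₂ = 168 → ξ₂ = 51.54 kmol, ξ₁ = 58.24 kmol.
Outlet amounts (n = n₀ + Σ ν·ξ):
  V: 597.9 − 2(58.24) − 1(51.54) = 429.9
  Q: 2500 − 2(58.24) − 1(51.54) = 2332
  U: 0 + 1(58.24) = 58.24
  R: 0 + 1(51.54) = 51.54

58.2 kmol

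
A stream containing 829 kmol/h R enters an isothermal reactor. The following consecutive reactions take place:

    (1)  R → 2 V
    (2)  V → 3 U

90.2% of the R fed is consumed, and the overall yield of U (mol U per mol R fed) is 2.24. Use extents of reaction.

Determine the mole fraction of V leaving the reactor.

Conversion of R: R consumed = 1ξ₁ = 0.902 × 829 → ξ₁ = 747.8 kmol/h.
Yield of U: 3ξ₂ / 829 = 2.24 → ξ₂ = 619 kmol/h.
Outlet amounts (n = n₀ + Σ ν·ξ):
  R: 829 − 1(747.8) = 81.24
  V: 0 + 2(747.8) − 1(619) = 876.5
  U: 0 + 3(619) = 1857
Total out = 2815 kmol/h; y_V = 876.5 / 2815 = 0.3114.

0.311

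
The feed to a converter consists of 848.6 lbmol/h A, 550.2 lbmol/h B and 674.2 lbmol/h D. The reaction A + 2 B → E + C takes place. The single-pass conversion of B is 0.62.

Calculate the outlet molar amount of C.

171 lbmol/h

B reacted = 0.62 × 550.2 = 341.1 lbmol/h; ν_B = −2, so ξ = 341.1/2 = 170.6 lbmol/h.
Outlet amounts (n = n₀ + ν ξ):
  A: 848.6 − 1(170.6) = 678
  B: 550.2 − 2(170.6) = 209.1
  E: 0 + 1(170.6) = 170.6
  C: 0 + 1(170.6) = 170.6
  D: 674.2 (inert)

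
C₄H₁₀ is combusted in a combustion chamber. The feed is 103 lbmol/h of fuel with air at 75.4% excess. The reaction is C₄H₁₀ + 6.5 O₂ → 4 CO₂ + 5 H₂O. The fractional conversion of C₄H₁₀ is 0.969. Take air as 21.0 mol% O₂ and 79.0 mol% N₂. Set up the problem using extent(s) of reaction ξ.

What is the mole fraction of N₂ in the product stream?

Stoichiometric O₂ = 6.5 × 103 = 669.5 lbmol/h; O₂ fed = 669.5 × 1.754 = 1174 lbmol/h.
N₂ fed = 1174 × 79/21 = 4418 lbmol/h.
Fuel reacted = 0.969 × 103 → ξ = 99.81 lbmol/h.
Outlet (n = n₀ + ν ξ):
  C₄H₁₀: 103 − 1(99.81) = 3.193
  O₂: 1174 − 6.5(99.81) = 525.6
  N₂: 4418 (inert)
  CO₂: 0 + 4(99.81) = 399.2
  H₂O: 0 + 5(99.81) = 499
Total out = 5845 lbmol/h; y_N₂ = 4418 / 5845 = 0.7558.

0.756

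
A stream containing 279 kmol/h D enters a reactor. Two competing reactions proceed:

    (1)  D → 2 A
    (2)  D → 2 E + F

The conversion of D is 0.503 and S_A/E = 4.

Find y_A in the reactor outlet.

Conversion of D: D consumed = 0.503 × 279 = 140.3 kmol/h = 1ξ₁ + 1ξ₂.
Selectivity: 2ξ₁ / (2ξ₂) = 4 → ξ₁ = 4 ξ₂.
Substitute: (1·4 + 1) ξ₂ = 140.3 → ξ₂ = 28.07 kmol/h, ξ₁ = 112.3 kmol/h.
Outlet amounts (n = n₀ + Σ ν·ξ):
  D: 279 − 1(112.3) − 1(28.07) = 138.7
  A: 0 + 2(112.3) = 224.5
  E: 0 + 2(28.07) = 56.13
  F: 0 + 1(28.07) = 28.07
Total out = 447.4 kmol/h; y_A = 224.5 / 447.4 = 0.5019.

0.502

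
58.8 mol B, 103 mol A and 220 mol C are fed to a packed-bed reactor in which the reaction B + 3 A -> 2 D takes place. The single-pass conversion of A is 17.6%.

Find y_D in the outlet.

0.0327

A reacted = 0.176 × 103 = 18.13 mol; ν_A = −3, so ξ = 18.13/3 = 6.043 mol.
Outlet amounts (n = n₀ + ν ξ):
  B: 58.8 − 1(6.043) = 52.76
  A: 103 − 3(6.043) = 84.87
  D: 0 + 2(6.043) = 12.09
  C: 220 (inert)
Total out = 369.7 mol; y_D = 12.09 / 369.7 = 0.03269.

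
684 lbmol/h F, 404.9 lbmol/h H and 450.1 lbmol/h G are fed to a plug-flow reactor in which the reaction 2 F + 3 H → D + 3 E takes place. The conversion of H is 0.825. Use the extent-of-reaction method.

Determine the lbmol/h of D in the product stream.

H reacted = 0.825 × 404.9 = 334 lbmol/h; ν_H = −3, so ξ = 334/3 = 111.3 lbmol/h.
Outlet amounts (n = n₀ + ν ξ):
  F: 684 − 2(111.3) = 461.3
  H: 404.9 − 3(111.3) = 70.86
  D: 0 + 1(111.3) = 111.3
  E: 0 + 3(111.3) = 334
  G: 450.1 (inert)

111 lbmol/h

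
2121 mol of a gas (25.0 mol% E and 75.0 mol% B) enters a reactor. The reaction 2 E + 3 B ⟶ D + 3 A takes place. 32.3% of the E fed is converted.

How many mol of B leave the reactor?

E reacted = 0.323 × 530.2 = 171.3 mol; ν_E = −2, so ξ = 171.3/2 = 85.64 mol.
Outlet amounts (n = n₀ + ν ξ):
  E: 530.2 − 2(85.64) = 359
  B: 1591 − 3(85.64) = 1334
  D: 0 + 1(85.64) = 85.64
  A: 0 + 3(85.64) = 256.9

1330 mol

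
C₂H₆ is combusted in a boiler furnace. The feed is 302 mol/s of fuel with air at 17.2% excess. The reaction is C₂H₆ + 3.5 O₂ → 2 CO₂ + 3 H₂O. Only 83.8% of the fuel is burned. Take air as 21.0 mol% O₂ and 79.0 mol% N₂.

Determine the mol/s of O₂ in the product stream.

Stoichiometric O₂ = 3.5 × 302 = 1057 mol/s; O₂ fed = 1057 × 1.172 = 1239 mol/s.
N₂ fed = 1239 × 79/21 = 4660 mol/s.
Fuel reacted = 0.838 × 302 → ξ = 253.1 mol/s.
Outlet (n = n₀ + ν ξ):
  C₂H₆: 302 − 1(253.1) = 48.92
  O₂: 1239 − 3.5(253.1) = 353
  N₂: 4660 (inert)
  CO₂: 0 + 2(253.1) = 506.2
  H₂O: 0 + 3(253.1) = 759.2

353 mol/s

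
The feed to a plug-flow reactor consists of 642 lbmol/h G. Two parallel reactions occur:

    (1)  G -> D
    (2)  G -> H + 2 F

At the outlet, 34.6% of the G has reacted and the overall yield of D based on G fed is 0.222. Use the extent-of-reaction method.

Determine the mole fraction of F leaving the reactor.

0.199

Yield of D: 1ξ₁ / 642 = 0.222 → ξ₁ = 142.5 lbmol/h.
Conversion of G: 1ξ₁ + 1ξ₂ = 0.346 × 642 = 222.1 → ξ₂ = 79.61 lbmol/h.
Outlet amounts (n = n₀ + Σ ν·ξ):
  G: 642 − 1(142.5) − 1(79.61) = 419.9
  D: 0 + 1(142.5) = 142.5
  H: 0 + 1(79.61) = 79.61
  F: 0 + 2(79.61) = 159.2
Total out = 801.2 lbmol/h; y_F = 159.2 / 801.2 = 0.1987.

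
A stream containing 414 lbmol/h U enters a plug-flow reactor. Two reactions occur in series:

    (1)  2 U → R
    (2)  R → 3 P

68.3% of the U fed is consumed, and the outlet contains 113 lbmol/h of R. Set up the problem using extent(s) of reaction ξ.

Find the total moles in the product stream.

329 lbmol/h

Conversion of U: U consumed = 2ξ₁ = 0.683 × 414 → ξ₁ = 141.4 lbmol/h.
R balance: n_R = 0 + 1ξ₁ − 1ξ₂ = 113 → ξ₂ = (1·141.4 − 113)/1 = 28.38 lbmol/h.
Outlet amounts (n = n₀ + Σ ν·ξ):
  U: 414 − 2(141.4) = 131.2
  R: 0 + 1(141.4) − 1(28.38) = 113
  P: 0 + 3(28.38) = 85.14
Total out = 131.2 + 113 + 85.14 = 329.4 lbmol/h.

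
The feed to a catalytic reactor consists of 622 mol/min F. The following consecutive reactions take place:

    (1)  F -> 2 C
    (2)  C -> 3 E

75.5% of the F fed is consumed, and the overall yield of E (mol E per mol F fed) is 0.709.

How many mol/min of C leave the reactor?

Conversion of F: F consumed = 1ξ₁ = 0.755 × 622 → ξ₁ = 469.6 mol/min.
Yield of E: 3ξ₂ / 622 = 0.709 → ξ₂ = 147 mol/min.
Outlet amounts (n = n₀ + Σ ν·ξ):
  F: 622 − 1(469.6) = 152.4
  C: 0 + 2(469.6) − 1(147) = 792.2
  E: 0 + 3(147) = 441

792 mol/min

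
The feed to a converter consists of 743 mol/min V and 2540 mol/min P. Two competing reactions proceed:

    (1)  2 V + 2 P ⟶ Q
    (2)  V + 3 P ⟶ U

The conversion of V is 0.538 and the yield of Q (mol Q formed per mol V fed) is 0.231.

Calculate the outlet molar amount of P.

Yield of Q: 1ξ₁ / 743 = 0.231 → ξ₁ = 171.6 mol/min.
Conversion of V: 2ξ₁ + 1ξ₂ = 0.538 × 743 = 399.7 → ξ₂ = 56.47 mol/min.
Outlet amounts (n = n₀ + Σ ν·ξ):
  V: 743 − 2(171.6) − 1(56.47) = 343.3
  P: 2540 − 2(171.6) − 3(56.47) = 2027
  Q: 0 + 1(171.6) = 171.6
  U: 0 + 1(56.47) = 56.47

2030 mol/min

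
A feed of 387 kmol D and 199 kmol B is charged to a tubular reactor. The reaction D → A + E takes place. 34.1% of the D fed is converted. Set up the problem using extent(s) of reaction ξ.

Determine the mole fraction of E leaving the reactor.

D reacted = 0.341 × 387 = 132 kmol; ν_D = −1, so ξ = 132/1 = 132 kmol.
Outlet amounts (n = n₀ + ν ξ):
  D: 387 − 1(132) = 255
  A: 0 + 1(132) = 132
  E: 0 + 1(132) = 132
  B: 199 (inert)
Total out = 718 kmol; y_E = 132 / 718 = 0.1838.

0.184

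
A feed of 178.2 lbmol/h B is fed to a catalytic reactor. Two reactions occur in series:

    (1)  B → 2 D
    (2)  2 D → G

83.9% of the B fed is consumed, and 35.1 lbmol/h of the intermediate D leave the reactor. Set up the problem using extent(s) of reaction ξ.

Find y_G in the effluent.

0.674

Conversion of B: B consumed = 1ξ₁ = 0.839 × 178.2 → ξ₁ = 149.5 lbmol/h.
D balance: n_D = 0 + 2ξ₁ − 2ξ₂ = 35.1 → ξ₂ = (2·149.5 − 35.1)/2 = 132 lbmol/h.
Outlet amounts (n = n₀ + Σ ν·ξ):
  B: 178.2 − 1(149.5) = 28.69
  D: 0 + 2(149.5) − 2(132) = 35.1
  G: 0 + 1(132) = 132
Total out = 195.8 lbmol/h; y_G = 132 / 195.8 = 0.6741.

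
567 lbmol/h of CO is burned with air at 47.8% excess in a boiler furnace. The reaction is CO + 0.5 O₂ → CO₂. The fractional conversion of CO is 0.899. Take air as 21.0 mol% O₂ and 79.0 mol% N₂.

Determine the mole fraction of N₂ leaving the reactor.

0.683

Stoichiometric O₂ = 0.5 × 567 = 283.5 lbmol/h; O₂ fed = 283.5 × 1.478 = 419 lbmol/h.
N₂ fed = 419 × 79/21 = 1576 lbmol/h.
Fuel reacted = 0.899 × 567 → ξ = 509.7 lbmol/h.
Outlet (n = n₀ + ν ξ):
  CO: 567 − 1(509.7) = 57.27
  O₂: 419 − 0.5(509.7) = 164.1
  N₂: 1576 (inert)
  CO₂: 0 + 1(509.7) = 509.7
Total out = 2307 lbmol/h; y_N₂ = 1576 / 2307 = 0.6831.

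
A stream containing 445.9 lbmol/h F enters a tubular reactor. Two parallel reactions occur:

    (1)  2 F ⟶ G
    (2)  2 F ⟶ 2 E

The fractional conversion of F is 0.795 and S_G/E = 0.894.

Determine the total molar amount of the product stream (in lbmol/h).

Conversion of F: F consumed = 0.795 × 445.9 = 354.5 lbmol/h = 2ξ₁ + 2ξ₂.
Selectivity: 1ξ₁ / (2ξ₂) = 0.894 → ξ₁ = 1.788 ξ₂.
Substitute: (2·1.788 + 2) ξ₂ = 354.5 → ξ₂ = 63.57 lbmol/h, ξ₁ = 113.7 lbmol/h.
Outlet amounts (n = n₀ + Σ ν·ξ):
  F: 445.9 − 2(113.7) − 2(63.57) = 91.41
  G: 0 + 1(113.7) = 113.7
  E: 0 + 2(63.57) = 127.1
Total out = 91.41 + 113.7 + 127.1 = 332.2 lbmol/h.

332 lbmol/h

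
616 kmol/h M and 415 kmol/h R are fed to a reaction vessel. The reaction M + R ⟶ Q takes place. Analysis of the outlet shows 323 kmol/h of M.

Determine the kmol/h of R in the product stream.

For M: n = n₀ − 1ξ → 323 = 616 − 1ξ, giving ξ = 293 kmol/h.
Outlet amounts (n = n₀ + ν ξ):
  M: 616 − 1(293) = 323
  R: 415 − 1(293) = 122
  Q: 0 + 1(293) = 293

122 kmol/h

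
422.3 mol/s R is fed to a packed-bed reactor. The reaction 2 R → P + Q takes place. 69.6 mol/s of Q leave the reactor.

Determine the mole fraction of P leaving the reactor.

For Q: n = n₀ + 1ξ → 69.6 = 0 + 1ξ, giving ξ = 69.6 mol/s.
Outlet amounts (n = n₀ + ν ξ):
  R: 422.3 − 2(69.6) = 283.1
  P: 0 + 1(69.6) = 69.6
  Q: 0 + 1(69.6) = 69.6
Total out = 422.3 mol/s; y_P = 69.6 / 422.3 = 0.1648.

0.165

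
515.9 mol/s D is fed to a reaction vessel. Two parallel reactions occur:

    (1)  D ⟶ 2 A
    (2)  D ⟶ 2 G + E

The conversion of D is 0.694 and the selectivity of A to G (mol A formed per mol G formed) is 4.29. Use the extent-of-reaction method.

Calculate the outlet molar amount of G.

135 mol/s

Conversion of D: D consumed = 0.694 × 515.9 = 358 mol/s = 1ξ₁ + 1ξ₂.
Selectivity: 2ξ₁ / (2ξ₂) = 4.29 → ξ₁ = 4.29 ξ₂.
Substitute: (1·4.29 + 1) ξ₂ = 358 → ξ₂ = 67.68 mol/s, ξ₁ = 290.4 mol/s.
Outlet amounts (n = n₀ + Σ ν·ξ):
  D: 515.9 − 1(290.4) − 1(67.68) = 157.9
  A: 0 + 2(290.4) = 580.7
  G: 0 + 2(67.68) = 135.4
  E: 0 + 1(67.68) = 67.68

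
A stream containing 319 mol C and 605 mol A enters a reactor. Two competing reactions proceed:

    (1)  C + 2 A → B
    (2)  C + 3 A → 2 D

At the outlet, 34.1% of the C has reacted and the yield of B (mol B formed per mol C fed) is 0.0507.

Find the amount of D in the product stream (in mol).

185 mol

Yield of B: 1ξ₁ / 319 = 0.0507 → ξ₁ = 16.17 mol.
Conversion of C: 1ξ₁ + 1ξ₂ = 0.341 × 319 = 108.8 → ξ₂ = 92.61 mol.
Outlet amounts (n = n₀ + Σ ν·ξ):
  C: 319 − 1(16.17) − 1(92.61) = 210.2
  A: 605 − 2(16.17) − 3(92.61) = 294.8
  B: 0 + 1(16.17) = 16.17
  D: 0 + 2(92.61) = 185.2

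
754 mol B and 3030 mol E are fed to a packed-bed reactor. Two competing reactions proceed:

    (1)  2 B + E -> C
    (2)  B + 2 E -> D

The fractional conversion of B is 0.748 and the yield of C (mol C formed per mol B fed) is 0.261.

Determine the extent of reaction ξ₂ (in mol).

ξ₂ = 170 mol

Yield of C: 1ξ₁ / 754 = 0.261 → ξ₁ = 196.8 mol.
Conversion of B: 2ξ₁ + 1ξ₂ = 0.748 × 754 = 564 → ξ₂ = 170.4 mol.
Outlet amounts (n = n₀ + Σ ν·ξ):
  B: 754 − 2(196.8) − 1(170.4) = 190
  E: 3030 − 1(196.8) − 2(170.4) = 2492
  C: 0 + 1(196.8) = 196.8
  D: 0 + 1(170.4) = 170.4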